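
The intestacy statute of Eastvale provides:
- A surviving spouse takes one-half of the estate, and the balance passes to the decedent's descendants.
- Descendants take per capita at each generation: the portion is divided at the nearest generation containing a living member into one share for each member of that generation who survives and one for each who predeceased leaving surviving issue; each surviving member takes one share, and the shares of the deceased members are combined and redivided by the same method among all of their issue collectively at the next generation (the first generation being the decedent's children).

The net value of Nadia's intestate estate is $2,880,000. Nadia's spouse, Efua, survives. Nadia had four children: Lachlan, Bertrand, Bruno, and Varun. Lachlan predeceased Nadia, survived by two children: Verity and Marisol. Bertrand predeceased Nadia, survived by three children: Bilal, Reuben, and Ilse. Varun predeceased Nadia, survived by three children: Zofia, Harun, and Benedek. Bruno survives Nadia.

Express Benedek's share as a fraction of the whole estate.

Efua takes one-half of $2,880,000 = $1,440,000. The remaining $1,440,000 passes to the descendants.
The descendants' portion ($1,440,000) is divided at the children's generation into 4 shares of $360,000. Bruno takes $360,000. The 3 shares of the deceased (Lachlan, Bertrand, and Varun) are combined into a pool of $1,080,000.
That pool ($1,080,000) is divided at the grandchildren's generation equally among Verity, Marisol, Bilal, Reuben, Ilse, Zofia, Harun, and Benedek: $135,000 each.

Benedek receives 3/64 of the estate.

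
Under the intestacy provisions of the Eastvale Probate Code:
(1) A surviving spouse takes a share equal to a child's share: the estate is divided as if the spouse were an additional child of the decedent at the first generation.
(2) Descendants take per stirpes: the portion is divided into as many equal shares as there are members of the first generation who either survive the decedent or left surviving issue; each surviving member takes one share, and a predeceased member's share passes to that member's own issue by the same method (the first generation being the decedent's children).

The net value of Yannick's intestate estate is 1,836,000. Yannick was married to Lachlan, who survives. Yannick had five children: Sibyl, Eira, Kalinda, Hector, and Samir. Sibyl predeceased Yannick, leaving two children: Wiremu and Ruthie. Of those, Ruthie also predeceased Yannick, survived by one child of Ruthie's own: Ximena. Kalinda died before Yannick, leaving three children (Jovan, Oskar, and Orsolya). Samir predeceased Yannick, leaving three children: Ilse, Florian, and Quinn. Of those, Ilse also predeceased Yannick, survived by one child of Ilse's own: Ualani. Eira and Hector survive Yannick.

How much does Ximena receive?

The spouse counts as an additional share at the children's level, so there are 6 primary shares of 306,000. Lachlan takes one such share (306,000).
The children's combined portion (1,530,000) is divided into 5 shares of 306,000: Eira and Hector each take 306,000; Sibyl's 306,000 share passes to Sibyl's issue; Kalinda's 306,000 share passes to Kalinda's issue; Samir's 306,000 share passes to Samir's issue.
Sibyl's share (306,000) is divided into 2 shares of 153,000: Wiremu takes 153,000; Ruthie's 153,000 share passes to Ruthie's issue.
Ruthie's share (153,000) passes entirely to Ximena.
Kalinda's share (306,000) is divided into 3 shares of 102,000: Jovan, Oskar, and Orsolya each take 102,000.
Samir's share (306,000) is divided into 3 shares of 102,000: Florian and Quinn each take 102,000; Ilse's 102,000 share passes to Ilse's issue.
Ilse's share (102,000) passes entirely to Ualani.

Ximena receives 153,000.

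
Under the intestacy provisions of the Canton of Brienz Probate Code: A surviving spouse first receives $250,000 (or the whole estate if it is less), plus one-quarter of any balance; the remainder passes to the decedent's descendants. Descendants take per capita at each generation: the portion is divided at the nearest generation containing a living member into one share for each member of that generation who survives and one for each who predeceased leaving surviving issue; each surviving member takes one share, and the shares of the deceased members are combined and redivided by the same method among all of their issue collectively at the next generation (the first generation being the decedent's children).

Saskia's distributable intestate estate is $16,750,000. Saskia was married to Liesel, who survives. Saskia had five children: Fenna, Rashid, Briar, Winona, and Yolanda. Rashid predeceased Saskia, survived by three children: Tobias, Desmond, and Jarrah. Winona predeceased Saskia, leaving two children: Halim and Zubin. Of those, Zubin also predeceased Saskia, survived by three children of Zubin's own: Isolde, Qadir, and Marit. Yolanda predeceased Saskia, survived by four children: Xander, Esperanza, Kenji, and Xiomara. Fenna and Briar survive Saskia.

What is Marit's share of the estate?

Liesel first takes $250,000, leaving a balance of $16,500,000. Liesel then takes one-quarter of the balance ($4,125,000), for a total of $4,375,000. The remaining $12,375,000 passes to the descendants.
The descendants' portion ($12,375,000) is divided at the children's generation into 5 shares of $2,475,000. Fenna and Briar each take $2,475,000. The 3 shares of the deceased (Rashid, Winona, and Yolanda) are combined into a pool of $7,425,000.
That pool ($7,425,000) is divided at the grandchildren's generation into 9 shares of $825,000. Tobias, Desmond, Jarrah, Halim, Xander, Esperanza, Kenji, and Xiomara each take $825,000. The remaining share for the deceased Zubin ($825,000) is carried to the next generation.
That pool ($825,000) is divided at the great-grandchildren's generation equally among Isolde, Qadir, and Marit: $275,000 each.

Marit receives $275,000.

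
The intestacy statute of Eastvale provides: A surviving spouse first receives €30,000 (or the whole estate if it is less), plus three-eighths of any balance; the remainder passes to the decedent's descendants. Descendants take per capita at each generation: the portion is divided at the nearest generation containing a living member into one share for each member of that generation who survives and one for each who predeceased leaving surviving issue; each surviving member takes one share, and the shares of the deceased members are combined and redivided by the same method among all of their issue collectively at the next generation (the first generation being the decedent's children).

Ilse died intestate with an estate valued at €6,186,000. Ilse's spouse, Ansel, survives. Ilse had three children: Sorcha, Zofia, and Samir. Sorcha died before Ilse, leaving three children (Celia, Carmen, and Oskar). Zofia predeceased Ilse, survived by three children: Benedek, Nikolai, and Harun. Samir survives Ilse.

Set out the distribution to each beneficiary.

Ansel: €2,338,500; Celia: €427,500; Carmen: €427,500; Oskar: €427,500; Benedek: €427,500; Nikolai: €427,500; Harun: €427,500; Samir: €1,282,500

Ansel first takes €30,000, leaving a balance of €6,156,000. Ansel then takes three-eighths of the balance (€2,308,500), for a total of €2,338,500. The remaining €3,847,500 passes to the descendants.
The descendants' portion (€3,847,500) is divided at the children's generation into 3 shares of €1,282,500. Samir takes €1,282,500. The 2 shares of the deceased (Sorcha and Zofia) are combined into a pool of €2,565,000.
That pool (€2,565,000) is divided at the grandchildren's generation equally among Celia, Carmen, Oskar, Benedek, Nikolai, and Harun: €427,500 each.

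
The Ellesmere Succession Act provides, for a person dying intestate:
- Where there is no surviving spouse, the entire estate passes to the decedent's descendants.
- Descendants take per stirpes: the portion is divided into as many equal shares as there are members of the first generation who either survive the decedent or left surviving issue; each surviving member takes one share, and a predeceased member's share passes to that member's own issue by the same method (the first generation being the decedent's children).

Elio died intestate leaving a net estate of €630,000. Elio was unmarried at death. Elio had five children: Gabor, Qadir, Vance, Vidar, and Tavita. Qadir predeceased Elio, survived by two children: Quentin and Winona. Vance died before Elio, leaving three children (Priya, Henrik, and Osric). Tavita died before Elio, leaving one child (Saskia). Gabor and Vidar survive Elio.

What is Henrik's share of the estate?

The entire €630,000 passes to the descendants.
That amount (€630,000) is divided into 5 shares of €126,000: Gabor and Vidar each take €126,000; Qadir's €126,000 share passes to Qadir's issue; Vance's €126,000 share passes to Vance's issue; Tavita's €126,000 share passes to Tavita's issue.
Qadir's share (€126,000) is divided into 2 shares of €63,000: Quentin and Winona each take €63,000.
Vance's share (€126,000) is divided into 3 shares of €42,000: Priya, Henrik, and Osric each take €42,000.
Tavita's share (€126,000) passes entirely to Saskia.

Henrik receives €42,000.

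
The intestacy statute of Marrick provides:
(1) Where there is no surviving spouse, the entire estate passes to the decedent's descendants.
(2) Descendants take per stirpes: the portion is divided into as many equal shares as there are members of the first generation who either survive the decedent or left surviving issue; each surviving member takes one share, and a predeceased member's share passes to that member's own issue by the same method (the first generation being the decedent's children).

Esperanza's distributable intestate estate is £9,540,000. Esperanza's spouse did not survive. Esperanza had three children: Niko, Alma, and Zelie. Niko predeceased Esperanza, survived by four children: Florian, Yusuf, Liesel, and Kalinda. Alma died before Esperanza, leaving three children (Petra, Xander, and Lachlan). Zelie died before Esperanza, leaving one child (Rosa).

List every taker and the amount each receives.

The entire £9,540,000 passes to the descendants.
That amount (£9,540,000) is divided into 3 shares of £3,180,000: Niko's £3,180,000 share passes to Niko's issue; Alma's £3,180,000 share passes to Alma's issue; Zelie's £3,180,000 share passes to Zelie's issue.
Niko's share (£3,180,000) is divided into 4 shares of £795,000: Florian, Yusuf, Liesel, and Kalinda each take £795,000.
Alma's share (£3,180,000) is divided into 3 shares of £1,060,000: Petra, Xander, and Lachlan each take £1,060,000.
Zelie's share (£3,180,000) passes entirely to Rosa.

Florian: £795,000; Yusuf: £795,000; Liesel: £795,000; Kalinda: £795,000; Petra: £1,060,000; Xander: £1,060,000; Lachlan: £1,060,000; Rosa: £3,180,000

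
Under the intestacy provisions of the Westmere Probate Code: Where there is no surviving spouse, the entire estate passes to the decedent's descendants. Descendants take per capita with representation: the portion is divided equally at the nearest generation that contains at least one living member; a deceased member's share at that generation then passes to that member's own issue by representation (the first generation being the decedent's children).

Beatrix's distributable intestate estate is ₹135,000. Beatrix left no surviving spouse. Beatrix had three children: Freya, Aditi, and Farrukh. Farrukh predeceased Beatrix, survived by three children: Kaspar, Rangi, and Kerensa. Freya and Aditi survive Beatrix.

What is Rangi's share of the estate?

The entire ₹135,000 passes to the descendants.
That amount (₹135,000) is divided into 3 shares of ₹45,000: Freya and Aditi each take ₹45,000; Farrukh's ₹45,000 share passes to Farrukh's issue.
Farrukh's share (₹45,000) is divided into 3 shares of ₹15,000: Kaspar, Rangi, and Kerensa each take ₹15,000.

Rangi receives ₹15,000.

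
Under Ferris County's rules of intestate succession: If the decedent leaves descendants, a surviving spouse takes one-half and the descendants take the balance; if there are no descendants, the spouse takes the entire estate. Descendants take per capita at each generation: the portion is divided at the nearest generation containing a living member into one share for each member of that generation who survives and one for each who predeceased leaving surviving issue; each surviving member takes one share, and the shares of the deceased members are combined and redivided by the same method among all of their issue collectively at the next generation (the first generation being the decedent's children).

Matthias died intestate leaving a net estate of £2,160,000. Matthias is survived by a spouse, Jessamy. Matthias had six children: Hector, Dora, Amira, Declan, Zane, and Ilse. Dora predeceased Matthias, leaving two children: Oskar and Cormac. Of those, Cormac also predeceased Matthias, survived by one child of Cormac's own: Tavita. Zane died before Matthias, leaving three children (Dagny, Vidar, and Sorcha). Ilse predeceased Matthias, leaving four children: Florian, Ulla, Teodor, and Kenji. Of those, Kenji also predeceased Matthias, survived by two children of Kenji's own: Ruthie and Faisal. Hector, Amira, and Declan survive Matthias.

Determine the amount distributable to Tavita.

Jessamy takes one-half of £2,160,000 = £1,080,000. The remaining £1,080,000 passes to the descendants.
The descendants' portion (£1,080,000) is divided at the children's generation into 6 shares of £180,000. Hector, Amira, and Declan each take £180,000. The 3 shares of the deceased (Dora, Zane, and Ilse) are combined into a pool of £540,000.
That pool (£540,000) is divided at the grandchildren's generation into 9 shares of £60,000. Oskar, Dagny, Vidar, Sorcha, Florian, Ulla, and Teodor each take £60,000. The 2 shares of the deceased (Cormac and Kenji) are combined into a pool of £120,000.
That pool (£120,000) is divided at the great-grandchildren's generation equally among Tavita, Ruthie, and Faisal: £40,000 each.

Tavita receives £40,000.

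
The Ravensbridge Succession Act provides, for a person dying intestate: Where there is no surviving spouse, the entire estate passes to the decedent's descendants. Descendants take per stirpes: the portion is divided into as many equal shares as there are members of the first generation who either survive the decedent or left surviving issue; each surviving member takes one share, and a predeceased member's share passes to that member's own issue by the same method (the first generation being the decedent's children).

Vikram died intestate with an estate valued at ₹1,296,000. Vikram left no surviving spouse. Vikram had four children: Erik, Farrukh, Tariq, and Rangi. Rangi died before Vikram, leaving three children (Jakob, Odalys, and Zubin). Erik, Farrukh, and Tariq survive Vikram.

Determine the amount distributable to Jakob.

Jakob receives ₹108,000.

The entire ₹1,296,000 passes to the descendants.
That amount (₹1,296,000) is divided into 4 shares of ₹324,000: Erik, Farrukh, and Tariq each take ₹324,000; Rangi's ₹324,000 share passes to Rangi's issue.
Rangi's share (₹324,000) is divided into 3 shares of ₹108,000: Jakob, Odalys, and Zubin each take ₹108,000.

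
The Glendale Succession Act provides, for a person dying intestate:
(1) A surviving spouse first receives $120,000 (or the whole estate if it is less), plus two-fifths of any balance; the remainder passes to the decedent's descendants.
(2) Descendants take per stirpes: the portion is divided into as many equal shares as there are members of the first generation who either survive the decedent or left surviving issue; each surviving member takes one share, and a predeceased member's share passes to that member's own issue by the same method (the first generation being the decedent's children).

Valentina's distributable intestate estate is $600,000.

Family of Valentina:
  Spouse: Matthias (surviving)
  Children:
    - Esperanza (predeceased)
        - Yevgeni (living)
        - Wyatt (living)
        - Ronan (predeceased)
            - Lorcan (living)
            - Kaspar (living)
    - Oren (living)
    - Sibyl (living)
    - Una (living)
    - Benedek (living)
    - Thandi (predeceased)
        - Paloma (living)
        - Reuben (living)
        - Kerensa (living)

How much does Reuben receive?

Matthias first takes $120,000, leaving a balance of $480,000. Matthias then takes two-fifths of the balance ($192,000), for a total of $312,000. The remaining $288,000 passes to the descendants.
The descendants' portion ($288,000) is divided into 6 shares of $48,000: Oren, Sibyl, Una, and Benedek each take $48,000; Esperanza's $48,000 share passes to Esperanza's issue; Thandi's $48,000 share passes to Thandi's issue.
Esperanza's share ($48,000) is divided into 3 shares of $16,000: Yevgeni and Wyatt each take $16,000; Ronan's $16,000 share passes to Ronan's issue.
Ronan's share ($16,000) is divided into 2 shares of $8,000: Lorcan and Kaspar each take $8,000.
Thandi's share ($48,000) is divided into 3 shares of $16,000: Paloma, Reuben, and Kerensa each take $16,000.

Reuben receives $16,000.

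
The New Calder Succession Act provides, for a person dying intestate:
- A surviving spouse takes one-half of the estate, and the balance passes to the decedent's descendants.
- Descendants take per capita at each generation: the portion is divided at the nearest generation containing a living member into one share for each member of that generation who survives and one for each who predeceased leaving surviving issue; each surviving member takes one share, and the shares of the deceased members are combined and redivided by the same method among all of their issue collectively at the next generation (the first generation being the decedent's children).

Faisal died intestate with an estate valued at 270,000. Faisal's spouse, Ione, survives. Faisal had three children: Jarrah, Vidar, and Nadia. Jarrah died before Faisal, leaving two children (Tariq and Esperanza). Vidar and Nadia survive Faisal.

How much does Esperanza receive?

Esperanza receives 22,500.

Ione takes one-half of 270,000 = 135,000. The remaining 135,000 passes to the descendants.
The descendants' portion (135,000) is divided at the children's generation into 3 shares of 45,000. Vidar and Nadia each take 45,000. The remaining share for the deceased Jarrah (45,000) is carried to the next generation.
That pool (45,000) is divided at the grandchildren's generation equally among Tariq and Esperanza: 22,500 each.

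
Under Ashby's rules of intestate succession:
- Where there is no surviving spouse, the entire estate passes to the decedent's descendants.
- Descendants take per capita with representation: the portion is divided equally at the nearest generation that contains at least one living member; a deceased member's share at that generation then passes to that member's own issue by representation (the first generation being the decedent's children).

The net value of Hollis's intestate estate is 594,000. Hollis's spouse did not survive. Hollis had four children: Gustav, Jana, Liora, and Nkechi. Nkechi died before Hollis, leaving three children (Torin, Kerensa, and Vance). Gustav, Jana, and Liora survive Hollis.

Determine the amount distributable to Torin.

The entire 594,000 passes to the descendants.
That amount (594,000) is divided into 4 shares of 148,500: Gustav, Jana, and Liora each take 148,500; Nkechi's 148,500 share passes to Nkechi's issue.
Nkechi's share (148,500) is divided into 3 shares of 49,500: Torin, Kerensa, and Vance each take 49,500.

Torin receives 49,500.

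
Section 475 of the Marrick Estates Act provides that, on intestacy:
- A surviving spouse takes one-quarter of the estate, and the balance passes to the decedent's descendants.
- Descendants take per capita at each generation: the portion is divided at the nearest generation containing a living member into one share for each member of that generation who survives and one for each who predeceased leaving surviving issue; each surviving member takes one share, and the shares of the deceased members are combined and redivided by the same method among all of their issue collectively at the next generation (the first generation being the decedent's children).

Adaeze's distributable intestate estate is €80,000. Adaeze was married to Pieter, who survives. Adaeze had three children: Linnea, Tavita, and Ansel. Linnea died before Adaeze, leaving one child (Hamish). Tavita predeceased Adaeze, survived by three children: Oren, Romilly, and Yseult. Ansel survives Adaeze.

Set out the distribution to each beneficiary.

Pieter: €20,000; Hamish: €10,000; Oren: €10,000; Romilly: €10,000; Yseult: €10,000; Ansel: €20,000

Pieter takes one-quarter of €80,000 = €20,000. The remaining €60,000 passes to the descendants.
The descendants' portion (€60,000) is divided at the children's generation into 3 shares of €20,000. Ansel takes €20,000. The 2 shares of the deceased (Linnea and Tavita) are combined into a pool of €40,000.
That pool (€40,000) is divided at the grandchildren's generation equally among Hamish, Oren, Romilly, and Yseult: €10,000 each.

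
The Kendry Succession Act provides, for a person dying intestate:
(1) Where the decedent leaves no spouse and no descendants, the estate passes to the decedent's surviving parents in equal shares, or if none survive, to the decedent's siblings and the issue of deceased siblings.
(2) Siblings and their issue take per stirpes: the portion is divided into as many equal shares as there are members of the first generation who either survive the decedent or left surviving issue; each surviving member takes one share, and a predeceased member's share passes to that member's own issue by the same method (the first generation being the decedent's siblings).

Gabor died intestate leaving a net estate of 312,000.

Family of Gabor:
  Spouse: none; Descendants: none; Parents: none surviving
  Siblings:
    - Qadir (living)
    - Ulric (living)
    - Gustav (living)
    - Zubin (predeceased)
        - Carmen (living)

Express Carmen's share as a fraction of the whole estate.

The entire 312,000 passes to the siblings and their issue.
That amount (312,000) is divided into 4 shares of 78,000: Qadir, Ulric, and Gustav each take 78,000; Zubin's 78,000 share passes to Zubin's issue.
Zubin's share (78,000) passes entirely to Carmen.

Carmen receives 1/4 of the estate.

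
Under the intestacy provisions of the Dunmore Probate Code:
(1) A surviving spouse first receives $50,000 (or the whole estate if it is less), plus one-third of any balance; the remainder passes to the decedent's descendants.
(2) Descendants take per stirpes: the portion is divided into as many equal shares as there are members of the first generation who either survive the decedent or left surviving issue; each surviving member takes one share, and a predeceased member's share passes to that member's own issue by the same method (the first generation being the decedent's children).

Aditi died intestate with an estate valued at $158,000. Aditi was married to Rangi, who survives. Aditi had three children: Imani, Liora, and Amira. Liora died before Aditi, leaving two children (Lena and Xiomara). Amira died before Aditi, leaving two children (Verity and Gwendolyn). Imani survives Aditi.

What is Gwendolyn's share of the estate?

Rangi first takes $50,000, leaving a balance of $108,000. Rangi then takes one-third of the balance ($36,000), for a total of $86,000. The remaining $72,000 passes to the descendants.
The descendants' portion ($72,000) is divided into 3 shares of $24,000: Imani takes $24,000; Liora's $24,000 share passes to Liora's issue; Amira's $24,000 share passes to Amira's issue.
Liora's share ($24,000) is divided into 2 shares of $12,000: Lena and Xiomara each take $12,000.
Amira's share ($24,000) is divided into 2 shares of $12,000: Verity and Gwendolyn each take $12,000.

Gwendolyn receives $12,000.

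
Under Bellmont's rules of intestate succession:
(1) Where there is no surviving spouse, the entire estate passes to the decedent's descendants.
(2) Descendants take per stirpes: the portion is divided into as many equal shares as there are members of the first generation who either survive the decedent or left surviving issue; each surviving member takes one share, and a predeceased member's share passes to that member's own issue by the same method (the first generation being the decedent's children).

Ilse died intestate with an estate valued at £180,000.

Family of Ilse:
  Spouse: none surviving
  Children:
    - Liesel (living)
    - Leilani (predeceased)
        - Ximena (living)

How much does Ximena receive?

The entire £180,000 passes to the descendants.
That amount (£180,000) is divided into 2 shares of £90,000: Liesel takes £90,000; Leilani's £90,000 share passes to Leilani's issue.
Leilani's share (£90,000) passes entirely to Ximena.

Ximena receives £90,000.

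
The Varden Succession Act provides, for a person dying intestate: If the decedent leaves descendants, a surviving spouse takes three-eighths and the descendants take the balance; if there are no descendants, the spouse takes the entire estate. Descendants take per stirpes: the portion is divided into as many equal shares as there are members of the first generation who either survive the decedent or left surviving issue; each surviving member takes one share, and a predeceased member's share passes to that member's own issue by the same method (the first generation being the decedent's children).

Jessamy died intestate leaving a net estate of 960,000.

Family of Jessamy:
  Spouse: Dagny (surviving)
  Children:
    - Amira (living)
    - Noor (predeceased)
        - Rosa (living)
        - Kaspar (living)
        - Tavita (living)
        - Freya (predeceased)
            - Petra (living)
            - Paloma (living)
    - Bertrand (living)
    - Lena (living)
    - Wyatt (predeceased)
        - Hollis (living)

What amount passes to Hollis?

Hollis receives 120,000.

Dagny takes three-eighths of 960,000 = 360,000. The remaining 600,000 passes to the descendants.
The descendants' portion (600,000) is divided into 5 shares of 120,000: Amira, Bertrand, and Lena each take 120,000; Noor's 120,000 share passes to Noor's issue; Wyatt's 120,000 share passes to Wyatt's issue.
Noor's share (120,000) is divided into 4 shares of 30,000: Rosa, Kaspar, and Tavita each take 30,000; Freya's 30,000 share passes to Freya's issue.
Freya's share (30,000) is divided into 2 shares of 15,000: Petra and Paloma each take 15,000.
Wyatt's share (120,000) passes entirely to Hollis.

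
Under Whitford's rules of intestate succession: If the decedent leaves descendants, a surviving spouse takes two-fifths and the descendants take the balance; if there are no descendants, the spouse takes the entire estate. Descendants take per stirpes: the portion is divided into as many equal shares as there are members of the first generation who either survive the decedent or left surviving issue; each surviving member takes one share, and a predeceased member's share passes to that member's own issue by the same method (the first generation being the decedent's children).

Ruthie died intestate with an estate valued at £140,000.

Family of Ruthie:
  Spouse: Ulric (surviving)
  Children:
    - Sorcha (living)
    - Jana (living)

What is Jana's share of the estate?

Ulric takes two-fifths of £140,000 = £56,000. The remaining £84,000 passes to the descendants.
The descendants' portion (£84,000) is divided into 2 shares of £42,000: Sorcha and Jana each take £42,000.

Jana receives £42,000.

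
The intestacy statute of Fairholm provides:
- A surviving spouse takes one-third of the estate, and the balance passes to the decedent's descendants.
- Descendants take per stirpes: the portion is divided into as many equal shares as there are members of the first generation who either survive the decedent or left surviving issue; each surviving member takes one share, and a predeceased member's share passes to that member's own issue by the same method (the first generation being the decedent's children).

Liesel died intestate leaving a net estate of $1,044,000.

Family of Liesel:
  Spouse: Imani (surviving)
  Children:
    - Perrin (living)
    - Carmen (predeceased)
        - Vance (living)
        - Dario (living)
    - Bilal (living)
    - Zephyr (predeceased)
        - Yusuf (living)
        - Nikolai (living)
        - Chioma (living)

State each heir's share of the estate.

Imani: $348,000; Perrin: $174,000; Vance: $87,000; Dario: $87,000; Bilal: $174,000; Yusuf: $58,000; Nikolai: $58,000; Chioma: $58,000

Imani takes one-third of $1,044,000 = $348,000. The remaining $696,000 passes to the descendants.
The descendants' portion ($696,000) is divided into 4 shares of $174,000: Perrin and Bilal each take $174,000; Carmen's $174,000 share passes to Carmen's issue; Zephyr's $174,000 share passes to Zephyr's issue.
Carmen's share ($174,000) is divided into 2 shares of $87,000: Vance and Dario each take $87,000.
Zephyr's share ($174,000) is divided into 3 shares of $58,000: Yusuf, Nikolai, and Chioma each take $58,000.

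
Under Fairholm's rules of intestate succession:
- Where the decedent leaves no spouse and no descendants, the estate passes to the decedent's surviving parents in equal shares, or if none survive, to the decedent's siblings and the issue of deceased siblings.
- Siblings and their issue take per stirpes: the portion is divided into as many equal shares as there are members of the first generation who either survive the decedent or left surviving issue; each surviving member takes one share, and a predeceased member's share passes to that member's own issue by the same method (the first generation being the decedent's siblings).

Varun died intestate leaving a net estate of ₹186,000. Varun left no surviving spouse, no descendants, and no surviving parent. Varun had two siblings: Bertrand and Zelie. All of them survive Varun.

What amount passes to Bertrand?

The entire ₹186,000 passes to the siblings and their issue.
That amount (₹186,000) is divided into 2 shares of ₹93,000: Bertrand and Zelie each take ₹93,000.

Bertrand receives ₹93,000.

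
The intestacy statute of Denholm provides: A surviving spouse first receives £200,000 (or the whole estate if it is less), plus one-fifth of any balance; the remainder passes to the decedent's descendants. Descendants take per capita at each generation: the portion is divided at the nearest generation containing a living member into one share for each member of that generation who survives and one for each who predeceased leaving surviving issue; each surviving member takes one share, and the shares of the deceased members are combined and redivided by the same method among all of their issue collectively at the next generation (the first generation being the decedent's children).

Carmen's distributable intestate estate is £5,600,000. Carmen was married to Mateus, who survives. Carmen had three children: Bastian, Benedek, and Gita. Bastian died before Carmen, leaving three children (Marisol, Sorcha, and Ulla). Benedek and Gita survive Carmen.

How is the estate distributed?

Mateus: £1,280,000; Marisol: £480,000; Sorcha: £480,000; Ulla: £480,000; Benedek: £1,440,000; Gita: £1,440,000

Mateus first takes £200,000, leaving a balance of £5,400,000. Mateus then takes one-fifth of the balance (£1,080,000), for a total of £1,280,000. The remaining £4,320,000 passes to the descendants.
The descendants' portion (£4,320,000) is divided at the children's generation into 3 shares of £1,440,000. Benedek and Gita each take £1,440,000. The remaining share for the deceased Bastian (£1,440,000) is carried to the next generation.
That pool (£1,440,000) is divided at the grandchildren's generation equally among Marisol, Sorcha, and Ulla: £480,000 each.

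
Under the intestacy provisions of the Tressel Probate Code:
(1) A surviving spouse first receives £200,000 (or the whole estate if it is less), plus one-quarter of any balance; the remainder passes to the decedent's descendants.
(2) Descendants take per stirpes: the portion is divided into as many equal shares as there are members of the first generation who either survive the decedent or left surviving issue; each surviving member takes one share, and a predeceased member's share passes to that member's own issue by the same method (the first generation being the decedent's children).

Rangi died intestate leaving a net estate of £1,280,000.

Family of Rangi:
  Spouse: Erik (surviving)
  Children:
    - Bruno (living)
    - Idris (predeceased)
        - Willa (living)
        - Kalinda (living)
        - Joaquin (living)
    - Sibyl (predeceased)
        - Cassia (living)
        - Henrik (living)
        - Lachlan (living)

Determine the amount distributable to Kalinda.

Kalinda receives £90,000.

Erik first takes £200,000, leaving a balance of £1,080,000. Erik then takes one-quarter of the balance (£270,000), for a total of £470,000. The remaining £810,000 passes to the descendants.
The descendants' portion (£810,000) is divided into 3 shares of £270,000: Bruno takes £270,000; Idris's £270,000 share passes to Idris's issue; Sibyl's £270,000 share passes to Sibyl's issue.
Idris's share (£270,000) is divided into 3 shares of £90,000: Willa, Kalinda, and Joaquin each take £90,000.
Sibyl's share (£270,000) is divided into 3 shares of £90,000: Cassia, Henrik, and Lachlan each take £90,000.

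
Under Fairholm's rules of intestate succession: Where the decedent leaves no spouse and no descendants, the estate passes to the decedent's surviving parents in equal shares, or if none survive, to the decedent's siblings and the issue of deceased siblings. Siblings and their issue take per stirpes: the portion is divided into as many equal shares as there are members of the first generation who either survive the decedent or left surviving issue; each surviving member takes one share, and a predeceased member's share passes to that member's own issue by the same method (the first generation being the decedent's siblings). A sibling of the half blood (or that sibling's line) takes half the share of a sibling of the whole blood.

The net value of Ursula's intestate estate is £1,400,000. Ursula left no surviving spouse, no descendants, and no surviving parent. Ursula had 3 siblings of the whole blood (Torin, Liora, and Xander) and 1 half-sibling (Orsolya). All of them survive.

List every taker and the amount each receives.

The entire £1,400,000 passes to the siblings and their issue.
Counting each half-blood sibling's line as half a unit, there are 7/2 units in £1,400,000, so one unit is £400,000. Whole-blood lines (Torin, Liora, and Xander) take £400,000 each; half-blood lines (Orsolya) take £200,000 each.

Orsolya: £200,000; Torin: £400,000; Liora: £400,000; Xander: £400,000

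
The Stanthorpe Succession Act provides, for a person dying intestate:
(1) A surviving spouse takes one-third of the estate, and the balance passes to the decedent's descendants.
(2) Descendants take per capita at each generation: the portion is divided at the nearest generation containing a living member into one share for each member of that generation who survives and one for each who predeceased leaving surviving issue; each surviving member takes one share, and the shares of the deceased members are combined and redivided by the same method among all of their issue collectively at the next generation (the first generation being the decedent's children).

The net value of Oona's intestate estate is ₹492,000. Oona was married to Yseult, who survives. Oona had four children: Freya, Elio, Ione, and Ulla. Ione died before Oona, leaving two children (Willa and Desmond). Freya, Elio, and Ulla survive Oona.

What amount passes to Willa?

Willa receives ₹41,000.

Yseult takes one-third of ₹492,000 = ₹164,000. The remaining ₹328,000 passes to the descendants.
The descendants' portion (₹328,000) is divided at the children's generation into 4 shares of ₹82,000. Freya, Elio, and Ulla each take ₹82,000. The remaining share for the deceased Ione (₹82,000) is carried to the next generation.
That pool (₹82,000) is divided at the grandchildren's generation equally among Willa and Desmond: ₹41,000 each.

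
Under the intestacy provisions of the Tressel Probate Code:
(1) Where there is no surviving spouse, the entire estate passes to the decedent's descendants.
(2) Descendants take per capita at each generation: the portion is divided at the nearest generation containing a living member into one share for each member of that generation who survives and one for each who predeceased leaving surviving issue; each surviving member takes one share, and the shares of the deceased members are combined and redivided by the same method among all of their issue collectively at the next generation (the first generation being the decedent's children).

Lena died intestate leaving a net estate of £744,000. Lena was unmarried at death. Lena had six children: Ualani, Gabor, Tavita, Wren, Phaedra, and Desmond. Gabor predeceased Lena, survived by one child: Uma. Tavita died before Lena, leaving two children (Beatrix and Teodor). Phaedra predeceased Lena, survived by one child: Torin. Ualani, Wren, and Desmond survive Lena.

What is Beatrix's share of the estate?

Beatrix receives £93,000.

The entire £744,000 passes to the descendants.
That amount (£744,000) is divided at the children's generation into 6 shares of £124,000. Ualani, Wren, and Desmond each take £124,000. The 3 shares of the deceased (Gabor, Tavita, and Phaedra) are combined into a pool of £372,000.
That pool (£372,000) is divided at the grandchildren's generation equally among Uma, Beatrix, Teodor, and Torin: £93,000 each.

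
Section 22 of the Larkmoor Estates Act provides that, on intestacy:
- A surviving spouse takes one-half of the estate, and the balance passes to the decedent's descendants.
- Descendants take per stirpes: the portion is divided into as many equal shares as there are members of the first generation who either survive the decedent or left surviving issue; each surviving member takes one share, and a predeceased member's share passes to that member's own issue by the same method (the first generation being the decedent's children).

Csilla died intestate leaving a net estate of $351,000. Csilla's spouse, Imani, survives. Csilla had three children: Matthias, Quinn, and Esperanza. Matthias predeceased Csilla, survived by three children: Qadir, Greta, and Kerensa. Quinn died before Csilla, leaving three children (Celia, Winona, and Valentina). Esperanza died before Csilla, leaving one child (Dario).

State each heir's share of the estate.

Imani: $175,500; Qadir: $19,500; Greta: $19,500; Kerensa: $19,500; Celia: $19,500; Winona: $19,500; Valentina: $19,500; Dario: $58,500

Imani takes one-half of $351,000 = $175,500. The remaining $175,500 passes to the descendants.
The descendants' portion ($175,500) is divided into 3 shares of $58,500: Matthias's $58,500 share passes to Matthias's issue; Quinn's $58,500 share passes to Quinn's issue; Esperanza's $58,500 share passes to Esperanza's issue.
Matthias's share ($58,500) is divided into 3 shares of $19,500: Qadir, Greta, and Kerensa each take $19,500.
Quinn's share ($58,500) is divided into 3 shares of $19,500: Celia, Winona, and Valentina each take $19,500.
Esperanza's share ($58,500) passes entirely to Dario.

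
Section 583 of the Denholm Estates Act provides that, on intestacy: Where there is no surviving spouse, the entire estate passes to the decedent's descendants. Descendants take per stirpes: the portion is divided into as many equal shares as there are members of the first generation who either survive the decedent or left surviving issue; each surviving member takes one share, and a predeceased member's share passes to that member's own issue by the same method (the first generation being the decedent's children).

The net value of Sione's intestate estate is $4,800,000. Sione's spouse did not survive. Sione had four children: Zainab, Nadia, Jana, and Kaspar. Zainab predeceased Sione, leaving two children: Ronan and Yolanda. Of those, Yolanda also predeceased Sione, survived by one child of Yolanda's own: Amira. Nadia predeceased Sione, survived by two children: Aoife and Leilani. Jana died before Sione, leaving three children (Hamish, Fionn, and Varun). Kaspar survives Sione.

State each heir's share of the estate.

The entire $4,800,000 passes to the descendants.
That amount ($4,800,000) is divided into 4 shares of $1,200,000: Kaspar takes $1,200,000; Zainab's $1,200,000 share passes to Zainab's issue; Nadia's $1,200,000 share passes to Nadia's issue; Jana's $1,200,000 share passes to Jana's issue.
Zainab's share ($1,200,000) is divided into 2 shares of $600,000: Ronan takes $600,000; Yolanda's $600,000 share passes to Yolanda's issue.
Yolanda's share ($600,000) passes entirely to Amira.
Nadia's share ($1,200,000) is divided into 2 shares of $600,000: Aoife and Leilani each take $600,000.
Jana's share ($1,200,000) is divided into 3 shares of $400,000: Hamish, Fionn, and Varun each take $400,000.

Ronan: $600,000; Amira: $600,000; Aoife: $600,000; Leilani: $600,000; Hamish: $400,000; Fionn: $400,000; Varun: $400,000; Kaspar: $1,200,000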